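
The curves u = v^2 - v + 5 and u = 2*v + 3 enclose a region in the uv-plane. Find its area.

Both boundary curves give u as a function of v, so integrate with respect to v. Setting them equal: v^2 - 3*v + 2 = 0, i.e. (v - 2)*(v - 1) = 0, so they meet at v = 1, 2.
For v in [1, 2], u = v^2 - v + 5 is on the left; area = ∫[1,2] (-(v^2 - 3*v + 2)) dv = 1/6.

1/6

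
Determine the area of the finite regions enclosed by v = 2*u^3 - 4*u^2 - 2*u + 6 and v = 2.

Set the curves equal: 2*u^3 - 4*u^2 - 2*u + 6 = 2, so 2*u^3 - 4*u^2 - 2*u + 4 = 0, which factors as 2*(u - 2)*(u - 1)*(u + 1) = 0. The curves meet at u = -1, 1, 2.
On [-1, 1], v = 2*u^3 - 4*u^2 - 2*u + 6 is on top; that piece has area ∫[-1,1] (2*u^3 - 4*u^2 - 2*u + 4) du = 16/3.
On [1, 2], v = 2 is on top; that piece has area ∫[1,2] (-(2*u^3 - 4*u^2 - 2*u + 4)) du = 5/6.
Total enclosed area = 16/3 + 5/6 = 37/6.

37/6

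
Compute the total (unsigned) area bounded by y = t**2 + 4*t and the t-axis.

The curve meets the t-axis where t**2 + 4*t = 0, i.e. t*(t + 4) = 0, at t = -4, 0.
On [-4, 0] the curve lies below the axis; ∫[-4,0] (t**2 + 4*t) dt = -32/3, giving area 32/3.

32/3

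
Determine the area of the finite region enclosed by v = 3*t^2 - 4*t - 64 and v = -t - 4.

Set the curves equal: 3*t^2 - 4*t - 64 = -t - 4, so 3*t^2 - 3*t - 60 = 0, which factors as 3*(t - 5)*(t + 4) = 0. The curves meet at t = -4, 5.
On [-4, 5], v = -t - 4 is on top; that piece has area ∫[-4,5] (-(3*t^2 - 3*t - 60)) dt = 729/2.

729/2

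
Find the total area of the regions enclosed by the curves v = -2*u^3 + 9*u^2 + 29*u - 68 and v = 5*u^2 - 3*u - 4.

Set the curves equal: -2*u^3 + 9*u^2 + 29*u - 68 = 5*u^2 - 3*u - 4, so -2*u^3 + 4*u^2 + 32*u - 64 = 0, which factors as -2*(u - 4)*(u - 2)*(u + 4) = 0. The curves meet at u = -4, 2, 4.
On [-4, 2], v = 5*u^2 - 3*u - 4 is on top; that piece has area ∫[-4,2] (-(-2*u^3 + 4*u^2 + 32*u - 64)) du = 360.
On [2, 4], v = -2*u^3 + 9*u^2 + 29*u - 68 is on top; that piece has area ∫[2,4] (-2*u^3 + 4*u^2 + 32*u - 64) du = 56/3.
Total enclosed area = 360 + 56/3 = 1136/3.

1136/3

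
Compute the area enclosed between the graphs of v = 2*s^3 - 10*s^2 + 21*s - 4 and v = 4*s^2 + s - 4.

253/6

Set the curves equal: 2*s^3 - 10*s^2 + 21*s - 4 = 4*s^2 + s - 4, so 2*s^3 - 14*s^2 + 20*s = 0, which factors as 2*s*(s - 5)*(s - 2) = 0. The curves meet at s = 0, 2, 5.
On [0, 2], v = 2*s^3 - 10*s^2 + 21*s - 4 is on top; that piece has area ∫[0,2] (2*s^3 - 14*s^2 + 20*s) ds = 32/3.
On [2, 5], v = 4*s^2 + s - 4 is on top; that piece has area ∫[2,5] (-(2*s^3 - 14*s^2 + 20*s)) ds = 63/2.
Total enclosed area = 32/3 + 63/2 = 253/6.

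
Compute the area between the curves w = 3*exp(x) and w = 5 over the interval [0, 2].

The difference (3*exp(x)) - (5) = 3*exp(x) - 5 changes sign at x = log(5/3) inside [0, 2], so split the integral there.
∫[0,log(5/3)] (3*exp(x) - 5) dx = log(243/3125) + 2; the area of that piece is -2 + log(3125/243).
∫[log(5/3),2] (3*exp(x) - 5) dx = -15 - 5*log(3) + 5*log(5) + 3*exp(2).
Total area = (-2 + log(3125/243)) + (-15 - 5*log(3) + 5*log(5) + 3*exp(2)) = -17 - 10*log(3) + 10*log(5) + 3*exp(2).

-17 - 10*log(3) + 10*log(5) + 3*exp(2)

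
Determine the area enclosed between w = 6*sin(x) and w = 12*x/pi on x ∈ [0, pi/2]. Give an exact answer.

6 - 3*pi/2

On [0, pi/2], (6*sin(x)) - (12*x/pi) = -12*x/pi + 6*sin(x) is ≥ 0 throughout, so the area is a single integral of |-12*x/pi + 6*sin(x)|.
∫[0,pi/2] (-12*x/pi + 6*sin(x)) dx = 6 - 3*pi/2.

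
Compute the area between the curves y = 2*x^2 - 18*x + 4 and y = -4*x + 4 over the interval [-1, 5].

298/3

The difference (2*x^2 - 18*x + 4) - (-4*x + 4) = 2*x^2 - 14*x changes sign at x = 0 inside [-1, 5], so split the integral there.
∫[-1,0] (2*x^2 - 14*x) dx = 23/3.
∫[0,5] (2*x^2 - 14*x) dx = -275/3; the area of that piece is 275/3.
Total area = 23/3 + 275/3 = 298/3.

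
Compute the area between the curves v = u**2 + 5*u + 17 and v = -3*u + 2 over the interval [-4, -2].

The difference (u**2 + 5*u + 17) - (-3*u + 2) = u**2 + 8*u + 15 changes sign at u = -3 inside [-4, -2], so split the integral there.
∫[-4,-3] (u**2 + 8*u + 15) du = -2/3; the area of that piece is 2/3.
∫[-3,-2] (u**2 + 8*u + 15) du = 4/3.
Total area = 2/3 + 4/3 = 2.

2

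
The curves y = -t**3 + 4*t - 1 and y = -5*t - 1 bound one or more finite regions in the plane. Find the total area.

81/2

Set the curves equal: -t**3 + 4*t - 1 = -5*t - 1, so -t**3 + 9*t = 0, which factors as -t*(t - 3)*(t + 3) = 0. The curves meet at t = -3, 0, 3.
On [-3, 0], y = -5*t - 1 is on top; that piece has area ∫[-3,0] (-(-t**3 + 9*t)) dt = 81/4.
On [0, 3], y = -t**3 + 4*t - 1 is on top; that piece has area ∫[0,3] (-t**3 + 9*t) dt = 81/4.
Total enclosed area = 81/4 + 81/4 = 81/2.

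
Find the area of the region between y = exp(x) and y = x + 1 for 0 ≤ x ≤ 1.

On [0, 1], (exp(x)) - (x + 1) = -x + exp(x) - 1 is ≥ 0 throughout, so the area is a single integral of |-x + exp(x) - 1|.
∫[0,1] (-x + exp(x) - 1) dx = -5/2 + exp(1).

-5/2 + exp(1)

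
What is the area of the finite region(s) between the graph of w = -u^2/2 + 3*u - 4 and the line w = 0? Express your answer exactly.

The curve meets the u-axis where -u^2/2 + 3*u - 4 = 0, i.e. -(u - 4)*(u - 2)/2 = 0, at u = 2, 4.
On [2, 4] the curve lies above the axis; ∫[2,4] (-u^2/2 + 3*u - 4) du = 2/3, giving area 2/3.

2/3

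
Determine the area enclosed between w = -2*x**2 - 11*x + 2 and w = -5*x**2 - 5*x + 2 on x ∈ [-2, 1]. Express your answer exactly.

22

The difference (-2*x**2 - 11*x + 2) - (-5*x**2 - 5*x + 2) = 3*x**2 - 6*x changes sign at x = 0 inside [-2, 1], so split the integral there.
∫[-2,0] (3*x**2 - 6*x) dx = 20.
∫[0,1] (3*x**2 - 6*x) dx = -2; the area of that piece is 2.
Total area = 20 + 2 = 22.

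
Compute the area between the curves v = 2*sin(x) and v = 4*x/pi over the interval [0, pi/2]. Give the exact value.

2 - pi/2

On [0, pi/2], (2*sin(x)) - (4*x/pi) = -4*x/pi + 2*sin(x) is ≥ 0 throughout, so the area is a single integral of |-4*x/pi + 2*sin(x)|.
∫[0,pi/2] (-4*x/pi + 2*sin(x)) dx = 2 - pi/2.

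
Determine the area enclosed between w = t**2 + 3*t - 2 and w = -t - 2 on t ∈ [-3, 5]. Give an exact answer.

The difference (t**2 + 3*t - 2) - (-t - 2) = t**2 + 4*t changes sign at t = 0 inside [-3, 5], so split the integral there.
∫[-3,0] (t**2 + 4*t) dt = -9; the area of that piece is 9.
∫[0,5] (t**2 + 4*t) dt = 275/3.
Total area = 9 + 275/3 = 302/3.

302/3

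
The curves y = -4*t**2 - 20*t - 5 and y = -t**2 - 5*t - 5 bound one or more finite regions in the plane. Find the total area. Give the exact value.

125/2

Set the curves equal: -4*t**2 - 20*t - 5 = -t**2 - 5*t - 5, so -3*t**2 - 15*t = 0, which factors as -3*t*(t + 5) = 0. The curves meet at t = -5, 0.
On [-5, 0], y = -4*t**2 - 20*t - 5 is on top; that piece has area ∫[-5,0] (-3*t**2 - 15*t) dt = 125/2.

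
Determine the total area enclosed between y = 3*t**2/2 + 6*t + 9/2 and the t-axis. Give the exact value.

2

The curve meets the t-axis where 3*t**2/2 + 6*t + 9/2 = 0, i.e. 3*(t + 1)*(t + 3)/2 = 0, at t = -3, -1.
On [-3, -1] the curve lies below the axis; ∫[-3,-1] (3*t**2/2 + 6*t + 9/2) dt = -2, giving area 2.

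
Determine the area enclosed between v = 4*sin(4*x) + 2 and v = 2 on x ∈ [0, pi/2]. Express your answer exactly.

4

The difference (4*sin(4*x) + 2) - (2) = 4*sin(4*x) changes sign at x = pi/4 inside [0, pi/2], so split the integral there.
∫[0,pi/4] (4*sin(4*x)) dx = 2.
∫[pi/4,pi/2] (4*sin(4*x)) dx = -2; the area of that piece is 2.
Total area = 2 + 2 = 4.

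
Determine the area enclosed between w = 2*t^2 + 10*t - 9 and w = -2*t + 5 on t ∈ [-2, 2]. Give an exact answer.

188/3

The difference (2*t^2 + 10*t - 9) - (-2*t + 5) = 2*t^2 + 12*t - 14 changes sign at t = 1 inside [-2, 2], so split the integral there.
∫[-2,1] (2*t^2 + 12*t - 14) dt = -54; the area of that piece is 54.
∫[1,2] (2*t^2 + 12*t - 14) dt = 26/3.
Total area = 54 + 26/3 = 188/3.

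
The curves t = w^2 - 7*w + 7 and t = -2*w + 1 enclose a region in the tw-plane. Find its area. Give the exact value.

Both boundary curves give t as a function of w, so integrate with respect to w. Setting them equal: w^2 - 5*w + 6 = 0, i.e. (w - 3)*(w - 2) = 0, so they meet at w = 2, 3.
For w in [2, 3], t = w^2 - 7*w + 7 is on the left; area = ∫[2,3] (-(w^2 - 5*w + 6)) dw = 1/6.

1/6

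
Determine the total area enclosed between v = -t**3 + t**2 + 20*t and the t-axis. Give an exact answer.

2521/12

The curve meets the t-axis where -t**3 + t**2 + 20*t = 0, i.e. -t*(t - 5)*(t + 4) = 0, at t = -4, 0, 5.
On [-4, 0] the curve lies below the axis; ∫[-4,0] (-t**3 + t**2 + 20*t) dt = -224/3, giving area 224/3.
On [0, 5] the curve lies above the axis; ∫[0,5] (-t**3 + t**2 + 20*t) dt = 1625/12, giving area 1625/12.
Total area = 224/3 + 1625/12 = 2521/12.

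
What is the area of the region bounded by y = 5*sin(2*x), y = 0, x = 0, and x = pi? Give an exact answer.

The difference (5*sin(2*x)) - (0) = 5*sin(2*x) changes sign at x = pi/2 inside [0, pi], so split the integral there.
∫[0,pi/2] (5*sin(2*x)) dx = 5.
∫[pi/2,pi] (5*sin(2*x)) dx = -5; the area of that piece is 5.
Total area = 5 + 5 = 10.

10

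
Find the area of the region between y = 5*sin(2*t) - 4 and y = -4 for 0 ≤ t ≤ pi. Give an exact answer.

10

The difference (5*sin(2*t) - 4) - (-4) = 5*sin(2*t) changes sign at t = pi/2 inside [0, pi], so split the integral there.
∫[0,pi/2] (5*sin(2*t)) dt = 5.
∫[pi/2,pi] (5*sin(2*t)) dt = -5; the area of that piece is 5.
Total area = 5 + 5 = 10.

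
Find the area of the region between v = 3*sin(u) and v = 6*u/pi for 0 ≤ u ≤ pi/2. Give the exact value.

3 - 3*pi/4

On [0, pi/2], (3*sin(u)) - (6*u/pi) = -6*u/pi + 3*sin(u) is ≥ 0 throughout, so the area is a single integral of |-6*u/pi + 3*sin(u)|.
∫[0,pi/2] (-6*u/pi + 3*sin(u)) du = 3 - 3*pi/4.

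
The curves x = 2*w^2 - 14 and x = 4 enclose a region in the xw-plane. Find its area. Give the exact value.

Both boundary curves give x as a function of w, so integrate with respect to w. Setting them equal: 2*w^2 - 18 = 0, i.e. 2*(w - 3)*(w + 3) = 0, so they meet at w = -3, 3.
For w in [-3, 3], x = 2*w^2 - 14 is on the left; area = ∫[-3,3] (-(2*w^2 - 18)) dw = 72.

72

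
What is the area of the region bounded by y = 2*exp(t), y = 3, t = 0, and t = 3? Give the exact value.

The difference (2*exp(t)) - (3) = 2*exp(t) - 3 changes sign at t = log(3/2) inside [0, 3], so split the integral there.
∫[0,log(3/2)] (2*exp(t) - 3) dt = log(8/27) + 1; the area of that piece is -1 + log(27/8).
∫[log(3/2),3] (2*exp(t) - 3) dt = -12 - 3*log(2) + 3*log(3) + 2*exp(3).
Total area = (-1 + log(27/8)) + (-12 - 3*log(2) + 3*log(3) + 2*exp(3)) = -13 - 6*log(2) + 6*log(3) + 2*exp(3).

-13 - 6*log(2) + 6*log(3) + 2*exp(3)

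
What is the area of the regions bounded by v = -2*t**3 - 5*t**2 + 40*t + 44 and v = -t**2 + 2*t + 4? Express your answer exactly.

Set the curves equal: -2*t**3 - 5*t**2 + 40*t + 44 = -t**2 + 2*t + 4, so -2*t**3 - 4*t**2 + 38*t + 40 = 0, which factors as -2*(t - 4)*(t + 1)*(t + 5) = 0. The curves meet at t = -5, -1, 4.
On [-5, -1], v = -t**2 + 2*t + 4 is on top; that piece has area ∫[-5,-1] (-(-2*t**3 - 4*t**2 + 38*t + 40)) dt = 448/3.
On [-1, 4], v = -2*t**3 - 5*t**2 + 40*t + 44 is on top; that piece has area ∫[-1,4] (-2*t**3 - 4*t**2 + 38*t + 40) dt = 1625/6.
Total enclosed area = 448/3 + 1625/6 = 2521/6.

2521/6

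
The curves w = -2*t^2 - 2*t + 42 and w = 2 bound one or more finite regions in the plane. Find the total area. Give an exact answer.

Set the curves equal: -2*t^2 - 2*t + 42 = 2, so -2*t^2 - 2*t + 40 = 0, which factors as -2*(t - 4)*(t + 5) = 0. The curves meet at t = -5, 4.
On [-5, 4], w = -2*t^2 - 2*t + 42 is on top; that piece has area ∫[-5,4] (-2*t^2 - 2*t + 40) dt = 243.

243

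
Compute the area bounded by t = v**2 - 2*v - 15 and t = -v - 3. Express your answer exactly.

343/6

Both boundary curves give t as a function of v, so integrate with respect to v. Setting them equal: v**2 - v - 12 = 0, i.e. (v - 4)*(v + 3) = 0, so they meet at v = -3, 4.
For v in [-3, 4], t = v**2 - 2*v - 15 is on the left; area = ∫[-3,4] (-(v**2 - v - 12)) dv = 343/6.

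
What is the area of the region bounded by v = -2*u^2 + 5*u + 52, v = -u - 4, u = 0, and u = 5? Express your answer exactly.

On [0, 5], (-2*u^2 + 5*u + 52) - (-u - 4) = -2*u^2 + 6*u + 56 is ≥ 0 throughout, so the area is a single integral of |-2*u^2 + 6*u + 56|.
∫[0,5] (-2*u^2 + 6*u + 56) du = 815/3.

815/3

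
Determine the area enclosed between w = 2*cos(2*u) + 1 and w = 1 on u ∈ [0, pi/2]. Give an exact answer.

2

The difference (2*cos(2*u) + 1) - (1) = 2*cos(2*u) changes sign at u = pi/4 inside [0, pi/2], so split the integral there.
∫[0,pi/4] (2*cos(2*u)) du = 1.
∫[pi/4,pi/2] (2*cos(2*u)) du = -1; the area of that piece is 1.
Total area = 1 + 1 = 2.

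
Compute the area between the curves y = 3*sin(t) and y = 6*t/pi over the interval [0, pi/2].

3 - 3*pi/4

On [0, pi/2], (3*sin(t)) - (6*t/pi) = -6*t/pi + 3*sin(t) is ≥ 0 throughout, so the area is a single integral of |-6*t/pi + 3*sin(t)|.
∫[0,pi/2] (-6*t/pi + 3*sin(t)) dt = 3 - 3*pi/4.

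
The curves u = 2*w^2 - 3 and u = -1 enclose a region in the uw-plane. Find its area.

8/3

Both boundary curves give u as a function of w, so integrate with respect to w. Setting them equal: 2*w^2 - 2 = 0, i.e. 2*(w - 1)*(w + 1) = 0, so they meet at w = -1, 1.
For w in [-1, 1], u = 2*w^2 - 3 is on the left; area = ∫[-1,1] (-(2*w^2 - 2)) dw = 8/3.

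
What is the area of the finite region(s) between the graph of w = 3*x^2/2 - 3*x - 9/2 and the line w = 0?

The curve meets the x-axis where 3*x^2/2 - 3*x - 9/2 = 0, i.e. 3*(x - 3)*(x + 1)/2 = 0, at x = -1, 3.
On [-1, 3] the curve lies below the axis; ∫[-1,3] (3*x^2/2 - 3*x - 9/2) dx = -16, giving area 16.

16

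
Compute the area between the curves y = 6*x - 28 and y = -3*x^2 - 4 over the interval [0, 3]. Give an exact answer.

38

The difference (6*x - 28) - (-3*x^2 - 4) = 3*x^2 + 6*x - 24 changes sign at x = 2 inside [0, 3], so split the integral there.
∫[0,2] (3*x^2 + 6*x - 24) dx = -28; the area of that piece is 28.
∫[2,3] (3*x^2 + 6*x - 24) dx = 10.
Total area = 28 + 10 = 38.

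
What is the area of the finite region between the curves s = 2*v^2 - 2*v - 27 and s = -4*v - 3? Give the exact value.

Both boundary curves give s as a function of v, so integrate with respect to v. Setting them equal: 2*v^2 + 2*v - 24 = 0, i.e. 2*(v - 3)*(v + 4) = 0, so they meet at v = -4, 3.
For v in [-4, 3], s = 2*v^2 - 2*v - 27 is on the left; area = ∫[-4,3] (-(2*v^2 + 2*v - 24)) dv = 343/3.

343/3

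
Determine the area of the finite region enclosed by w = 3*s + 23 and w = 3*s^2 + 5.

Set the curves equal: 3*s + 23 = 3*s^2 + 5, so -3*s^2 + 3*s + 18 = 0, which factors as -3*(s - 3)*(s + 2) = 0. The curves meet at s = -2, 3.
On [-2, 3], w = 3*s + 23 is on top; that piece has area ∫[-2,3] (-3*s^2 + 3*s + 18) ds = 125/2.

125/2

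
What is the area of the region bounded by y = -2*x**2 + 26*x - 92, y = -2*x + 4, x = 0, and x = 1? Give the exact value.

On [0, 1], (-2*x**2 + 26*x - 92) - (-2*x + 4) = -2*x**2 + 28*x - 96 is ≤ 0 throughout, so the area is a single integral of |-2*x**2 + 28*x - 96|.
∫[0,1] (-2*x**2 + 28*x - 96) dx = -248/3; the area of that piece is 248/3.

248/3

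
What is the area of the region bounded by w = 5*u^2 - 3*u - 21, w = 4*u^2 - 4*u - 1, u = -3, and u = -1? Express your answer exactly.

106/3

On [-3, -1], (5*u^2 - 3*u - 21) - (4*u^2 - 4*u - 1) = u^2 + u - 20 is ≤ 0 throughout, so the area is a single integral of |u^2 + u - 20|.
∫[-3,-1] (u^2 + u - 20) du = -106/3; the area of that piece is 106/3.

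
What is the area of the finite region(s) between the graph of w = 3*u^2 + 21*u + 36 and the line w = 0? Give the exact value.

The curve meets the u-axis where 3*u^2 + 21*u + 36 = 0, i.e. 3*(u + 3)*(u + 4) = 0, at u = -4, -3.
On [-4, -3] the curve lies below the axis; ∫[-4,-3] (3*u^2 + 21*u + 36) du = -1/2, giving area 1/2.

1/2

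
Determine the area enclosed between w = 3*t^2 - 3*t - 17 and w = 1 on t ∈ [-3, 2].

The difference (3*t^2 - 3*t - 17) - (1) = 3*t^2 - 3*t - 18 changes sign at t = -2 inside [-3, 2], so split the integral there.
∫[-3,-2] (3*t^2 - 3*t - 18) dt = 17/2.
∫[-2,2] (3*t^2 - 3*t - 18) dt = -56; the area of that piece is 56.
Total area = 17/2 + 56 = 129/2.

129/2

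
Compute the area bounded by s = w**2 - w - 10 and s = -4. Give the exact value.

125/6

Both boundary curves give s as a function of w, so integrate with respect to w. Setting them equal: w**2 - w - 6 = 0, i.e. (w - 3)*(w + 2) = 0, so they meet at w = -2, 3.
For w in [-2, 3], s = w**2 - w - 10 is on the left; area = ∫[-2,3] (-(w**2 - w - 6)) dw = 125/6.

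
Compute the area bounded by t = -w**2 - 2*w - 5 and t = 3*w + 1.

1/6

Both boundary curves give t as a function of w, so integrate with respect to w. Setting them equal: -w**2 - 5*w - 6 = 0, i.e. -(w + 2)*(w + 3) = 0, so they meet at w = -3, -2.
For w in [-3, -2], t = -w**2 - 2*w - 5 is on the right; area = ∫[-3,-2] (-w**2 - 5*w - 6) dw = 1/6.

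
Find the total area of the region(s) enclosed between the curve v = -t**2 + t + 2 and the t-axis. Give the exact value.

9/2

The curve meets the t-axis where -t**2 + t + 2 = 0, i.e. -(t - 2)*(t + 1) = 0, at t = -1, 2.
On [-1, 2] the curve lies above the axis; ∫[-1,2] (-t**2 + t + 2) dt = 9/2, giving area 9/2.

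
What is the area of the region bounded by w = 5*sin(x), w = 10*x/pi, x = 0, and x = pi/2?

On [0, pi/2], (5*sin(x)) - (10*x/pi) = -10*x/pi + 5*sin(x) is ≥ 0 throughout, so the area is a single integral of |-10*x/pi + 5*sin(x)|.
∫[0,pi/2] (-10*x/pi + 5*sin(x)) dx = 5 - 5*pi/4.

5 - 5*pi/4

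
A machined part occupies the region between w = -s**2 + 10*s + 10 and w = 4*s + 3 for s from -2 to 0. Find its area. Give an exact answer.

The difference (-s**2 + 10*s + 10) - (4*s + 3) = -s**2 + 6*s + 7 changes sign at s = -1 inside [-2, 0], so split the integral there.
∫[-2,-1] (-s**2 + 6*s + 7) ds = -13/3; the area of that piece is 13/3.
∫[-1,0] (-s**2 + 6*s + 7) ds = 11/3.
Total area = 13/3 + 11/3 = 8.

8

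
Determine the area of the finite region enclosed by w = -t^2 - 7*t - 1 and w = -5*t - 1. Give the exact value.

Set the curves equal: -t^2 - 7*t - 1 = -5*t - 1, so -t^2 - 2*t = 0, which factors as -t*(t + 2) = 0. The curves meet at t = -2, 0.
On [-2, 0], w = -t^2 - 7*t - 1 is on top; that piece has area ∫[-2,0] (-t^2 - 2*t) dt = 4/3.

4/3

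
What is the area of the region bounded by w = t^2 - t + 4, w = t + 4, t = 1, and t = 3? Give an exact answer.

The difference (t^2 - t + 4) - (t + 4) = t^2 - 2*t changes sign at t = 2 inside [1, 3], so split the integral there.
∫[1,2] (t^2 - 2*t) dt = -2/3; the area of that piece is 2/3.
∫[2,3] (t^2 - 2*t) dt = 4/3.
Total area = 2/3 + 4/3 = 2.

2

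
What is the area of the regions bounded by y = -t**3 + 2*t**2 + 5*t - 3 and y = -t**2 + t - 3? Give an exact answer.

131/4

Set the curves equal: -t**3 + 2*t**2 + 5*t - 3 = -t**2 + t - 3, so -t**3 + 3*t**2 + 4*t = 0, which factors as -t*(t - 4)*(t + 1) = 0. The curves meet at t = -1, 0, 4.
On [-1, 0], y = -t**2 + t - 3 is on top; that piece has area ∫[-1,0] (-(-t**3 + 3*t**2 + 4*t)) dt = 3/4.
On [0, 4], y = -t**3 + 2*t**2 + 5*t - 3 is on top; that piece has area ∫[0,4] (-t**3 + 3*t**2 + 4*t) dt = 32.
Total enclosed area = 3/4 + 32 = 131/4.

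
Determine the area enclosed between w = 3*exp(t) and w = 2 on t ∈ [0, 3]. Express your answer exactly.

On [0, 3], (3*exp(t)) - (2) = 3*exp(t) - 2 is ≥ 0 throughout, so the area is a single integral of |3*exp(t) - 2|.
∫[0,3] (3*exp(t) - 2) dt = -9 + 3*exp(3).

-9 + 3*exp(3)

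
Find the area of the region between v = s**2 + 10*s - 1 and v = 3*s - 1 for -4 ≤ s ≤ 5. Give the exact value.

The difference (s**2 + 10*s - 1) - (3*s - 1) = s**2 + 7*s changes sign at s = 0 inside [-4, 5], so split the integral there.
∫[-4,0] (s**2 + 7*s) ds = -104/3; the area of that piece is 104/3.
∫[0,5] (s**2 + 7*s) ds = 775/6.
Total area = 104/3 + 775/6 = 983/6.

983/6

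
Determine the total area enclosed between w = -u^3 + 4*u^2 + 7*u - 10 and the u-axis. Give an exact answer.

The curve meets the u-axis where -u^3 + 4*u^2 + 7*u - 10 = 0, i.e. -(u - 5)*(u - 1)*(u + 2) = 0, at u = -2, 1, 5.
On [-2, 1] the curve lies below the axis; ∫[-2,1] (-u^3 + 4*u^2 + 7*u - 10) du = -99/4, giving area 99/4.
On [1, 5] the curve lies above the axis; ∫[1,5] (-u^3 + 4*u^2 + 7*u - 10) du = 160/3, giving area 160/3.
Total area = 99/4 + 160/3 = 937/12.

937/12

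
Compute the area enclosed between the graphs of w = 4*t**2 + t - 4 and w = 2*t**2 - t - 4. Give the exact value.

1/3

Set the curves equal: 4*t**2 + t - 4 = 2*t**2 - t - 4, so 2*t**2 + 2*t = 0, which factors as 2*t*(t + 1) = 0. The curves meet at t = -1, 0.
On [-1, 0], w = 2*t**2 - t - 4 is on top; that piece has area ∫[-1,0] (-(2*t**2 + 2*t)) dt = 1/3.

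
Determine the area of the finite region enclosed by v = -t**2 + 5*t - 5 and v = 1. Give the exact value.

1/6

Set the curves equal: -t**2 + 5*t - 5 = 1, so -t**2 + 5*t - 6 = 0, which factors as -(t - 3)*(t - 2) = 0. The curves meet at t = 2, 3.
On [2, 3], v = -t**2 + 5*t - 5 is on top; that piece has area ∫[2,3] (-t**2 + 5*t - 6) dt = 1/6.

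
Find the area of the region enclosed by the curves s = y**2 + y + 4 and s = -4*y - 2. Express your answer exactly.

Both boundary curves give s as a function of y, so integrate with respect to y. Setting them equal: y**2 + 5*y + 6 = 0, i.e. (y + 2)*(y + 3) = 0, so they meet at y = -3, -2.
For y in [-3, -2], s = y**2 + y + 4 is on the left; area = ∫[-3,-2] (-(y**2 + 5*y + 6)) dy = 1/6.

1/6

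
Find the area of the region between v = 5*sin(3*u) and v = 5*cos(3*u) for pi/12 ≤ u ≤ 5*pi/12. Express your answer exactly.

10*sqrt(2)/3

On [pi/12, 5*pi/12], (5*sin(3*u)) - (5*cos(3*u)) = 5*sin(3*u) - 5*cos(3*u) is ≥ 0 throughout, so the area is a single integral of |5*sin(3*u) - 5*cos(3*u)|.
∫[pi/12,5*pi/12] (5*sin(3*u) - 5*cos(3*u)) du = 10*sqrt(2)/3.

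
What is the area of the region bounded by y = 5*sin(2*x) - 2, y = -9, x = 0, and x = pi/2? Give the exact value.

On [0, pi/2], (5*sin(2*x) - 2) - (-9) = 5*sin(2*x) + 7 is ≥ 0 throughout, so the area is a single integral of |5*sin(2*x) + 7|.
∫[0,pi/2] (5*sin(2*x) + 7) dx = 5 + 7*pi/2.

5 + 7*pi/2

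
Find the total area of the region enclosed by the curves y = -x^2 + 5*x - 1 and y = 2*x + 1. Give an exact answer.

Set the curves equal: -x^2 + 5*x - 1 = 2*x + 1, so -x^2 + 3*x - 2 = 0, which factors as -(x - 2)*(x - 1) = 0. The curves meet at x = 1, 2.
On [1, 2], y = -x^2 + 5*x - 1 is on top; that piece has area ∫[1,2] (-x^2 + 3*x - 2) dx = 1/6.

1/6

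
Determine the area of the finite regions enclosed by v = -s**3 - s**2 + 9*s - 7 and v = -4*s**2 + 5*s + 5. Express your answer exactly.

131/4

Set the curves equal: -s**3 - s**2 + 9*s - 7 = -4*s**2 + 5*s + 5, so -s**3 + 3*s**2 + 4*s - 12 = 0, which factors as -(s - 3)*(s - 2)*(s + 2) = 0. The curves meet at s = -2, 2, 3.
On [-2, 2], v = -4*s**2 + 5*s + 5 is on top; that piece has area ∫[-2,2] (-(-s**3 + 3*s**2 + 4*s - 12)) ds = 32.
On [2, 3], v = -s**3 - s**2 + 9*s - 7 is on top; that piece has area ∫[2,3] (-s**3 + 3*s**2 + 4*s - 12) ds = 3/4.
Total enclosed area = 32 + 3/4 = 131/4.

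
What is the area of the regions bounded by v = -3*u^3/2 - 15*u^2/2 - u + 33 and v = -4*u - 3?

443/4

Set the curves equal: -3*u^3/2 - 15*u^2/2 - u + 33 = -4*u - 3, so -3*u^3/2 - 15*u^2/2 + 3*u + 36 = 0, which factors as -3*(u - 2)*(u + 3)*(u + 4)/2 = 0. The curves meet at u = -4, -3, 2.
On [-4, -3], v = -4*u - 3 is on top; that piece has area ∫[-4,-3] (-(-3*u^3/2 - 15*u^2/2 + 3*u + 36)) du = 11/8.
On [-3, 2], v = -3*u^3/2 - 15*u^2/2 - u + 33 is on top; that piece has area ∫[-3,2] (-3*u^3/2 - 15*u^2/2 + 3*u + 36) du = 875/8.
Total enclosed area = 11/8 + 875/8 = 443/4.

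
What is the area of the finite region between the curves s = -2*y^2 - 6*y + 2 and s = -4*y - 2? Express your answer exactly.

Both boundary curves give s as a function of y, so integrate with respect to y. Setting them equal: -2*y^2 - 2*y + 4 = 0, i.e. -2*(y - 1)*(y + 2) = 0, so they meet at y = -2, 1.
For y in [-2, 1], s = -2*y^2 - 6*y + 2 is on the right; area = ∫[-2,1] (-2*y^2 - 2*y + 4) dy = 9.

9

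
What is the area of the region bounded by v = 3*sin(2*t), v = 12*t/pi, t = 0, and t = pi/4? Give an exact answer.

On [0, pi/4], (3*sin(2*t)) - (12*t/pi) = -12*t/pi + 3*sin(2*t) is ≥ 0 throughout, so the area is a single integral of |-12*t/pi + 3*sin(2*t)|.
∫[0,pi/4] (-12*t/pi + 3*sin(2*t)) dt = 3/2 - 3*pi/8.

3/2 - 3*pi/8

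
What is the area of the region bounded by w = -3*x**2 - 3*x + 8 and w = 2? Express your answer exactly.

27/2

Set the curves equal: -3*x**2 - 3*x + 8 = 2, so -3*x**2 - 3*x + 6 = 0, which factors as -3*(x - 1)*(x + 2) = 0. The curves meet at x = -2, 1.
On [-2, 1], w = -3*x**2 - 3*x + 8 is on top; that piece has area ∫[-2,1] (-3*x**2 - 3*x + 6) dx = 27/2.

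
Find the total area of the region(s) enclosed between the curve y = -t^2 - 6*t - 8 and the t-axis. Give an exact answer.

The curve meets the t-axis where -t^2 - 6*t - 8 = 0, i.e. -(t + 2)*(t + 4) = 0, at t = -4, -2.
On [-4, -2] the curve lies above the axis; ∫[-4,-2] (-t^2 - 6*t - 8) dt = 4/3, giving area 4/3.

4/3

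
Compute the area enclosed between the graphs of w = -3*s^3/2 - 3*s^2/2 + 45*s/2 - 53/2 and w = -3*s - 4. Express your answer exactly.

Set the curves equal: -3*s^3/2 - 3*s^2/2 + 45*s/2 - 53/2 = -3*s - 4, so -3*s^3/2 - 3*s^2/2 + 51*s/2 - 45/2 = 0, which factors as -3*(s - 3)*(s - 1)*(s + 5)/2 = 0. The curves meet at s = -5, 1, 3.
On [-5, 1], w = -3*s - 4 is on top; that piece has area ∫[-5,1] (-(-3*s^3/2 - 3*s^2/2 + 51*s/2 - 45/2)) ds = 270.
On [1, 3], w = -3*s^3/2 - 3*s^2/2 + 45*s/2 - 53/2 is on top; that piece has area ∫[1,3] (-3*s^3/2 - 3*s^2/2 + 51*s/2 - 45/2) ds = 14.
Total enclosed area = 270 + 14 = 284.

284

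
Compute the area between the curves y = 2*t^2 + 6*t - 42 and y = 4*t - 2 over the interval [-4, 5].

733/3

The difference (2*t^2 + 6*t - 42) - (4*t - 2) = 2*t^2 + 2*t - 40 changes sign at t = 4 inside [-4, 5], so split the integral there.
∫[-4,4] (2*t^2 + 2*t - 40) dt = -704/3; the area of that piece is 704/3.
∫[4,5] (2*t^2 + 2*t - 40) dt = 29/3.
Total area = 704/3 + 29/3 = 733/3.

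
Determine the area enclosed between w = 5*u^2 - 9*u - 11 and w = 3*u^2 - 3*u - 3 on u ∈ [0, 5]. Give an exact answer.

The difference (5*u^2 - 9*u - 11) - (3*u^2 - 3*u - 3) = 2*u^2 - 6*u - 8 changes sign at u = 4 inside [0, 5], so split the integral there.
∫[0,4] (2*u^2 - 6*u - 8) du = -112/3; the area of that piece is 112/3.
∫[4,5] (2*u^2 - 6*u - 8) du = 17/3.
Total area = 112/3 + 17/3 = 43.

43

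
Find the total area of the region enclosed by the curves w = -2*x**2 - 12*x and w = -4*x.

Set the curves equal: -2*x**2 - 12*x = -4*x, so -2*x**2 - 8*x = 0, which factors as -2*x*(x + 4) = 0. The curves meet at x = -4, 0.
On [-4, 0], w = -2*x**2 - 12*x is on top; that piece has area ∫[-4,0] (-2*x**2 - 8*x) dx = 64/3.

64/3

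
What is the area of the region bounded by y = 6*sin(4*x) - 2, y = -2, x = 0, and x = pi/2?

The difference (6*sin(4*x) - 2) - (-2) = 6*sin(4*x) changes sign at x = pi/4 inside [0, pi/2], so split the integral there.
∫[0,pi/4] (6*sin(4*x)) dx = 3.
∫[pi/4,pi/2] (6*sin(4*x)) dx = -3; the area of that piece is 3.
Total area = 3 + 3 = 6.

6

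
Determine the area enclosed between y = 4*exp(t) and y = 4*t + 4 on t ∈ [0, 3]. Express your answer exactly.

-34 + 4*exp(3)

On [0, 3], (4*exp(t)) - (4*t + 4) = -4*t + 4*exp(t) - 4 is ≥ 0 throughout, so the area is a single integral of |-4*t + 4*exp(t) - 4|.
∫[0,3] (-4*t + 4*exp(t) - 4) dt = -34 + 4*exp(3).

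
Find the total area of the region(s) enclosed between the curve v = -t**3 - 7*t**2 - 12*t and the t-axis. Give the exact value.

The curve meets the t-axis where -t**3 - 7*t**2 - 12*t = 0, i.e. -t*(t + 3)*(t + 4) = 0, at t = -4, -3, 0.
On [-4, -3] the curve lies below the axis; ∫[-4,-3] (-t**3 - 7*t**2 - 12*t) dt = -7/12, giving area 7/12.
On [-3, 0] the curve lies above the axis; ∫[-3,0] (-t**3 - 7*t**2 - 12*t) dt = 45/4, giving area 45/4.
Total area = 7/12 + 45/4 = 71/6.

71/6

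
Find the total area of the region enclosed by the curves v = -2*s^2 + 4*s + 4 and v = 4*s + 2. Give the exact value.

Set the curves equal: -2*s^2 + 4*s + 4 = 4*s + 2, so -2*s^2 + 2 = 0, which factors as -2*(s - 1)*(s + 1) = 0. The curves meet at s = -1, 1.
On [-1, 1], v = -2*s^2 + 4*s + 4 is on top; that piece has area ∫[-1,1] (-2*s^2 + 2) ds = 8/3.

8/3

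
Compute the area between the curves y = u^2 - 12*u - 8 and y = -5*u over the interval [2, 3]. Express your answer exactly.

115/6

On [2, 3], (u^2 - 12*u - 8) - (-5*u) = u^2 - 7*u - 8 is ≤ 0 throughout, so the area is a single integral of |u^2 - 7*u - 8|.
∫[2,3] (u^2 - 7*u - 8) du = -115/6; the area of that piece is 115/6.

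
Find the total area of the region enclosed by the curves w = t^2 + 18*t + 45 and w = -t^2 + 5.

Set the curves equal: t^2 + 18*t + 45 = -t^2 + 5, so 2*t^2 + 18*t + 40 = 0, which factors as 2*(t + 4)*(t + 5) = 0. The curves meet at t = -5, -4.
On [-5, -4], w = -t^2 + 5 is on top; that piece has area ∫[-5,-4] (-(2*t^2 + 18*t + 40)) dt = 1/3.

1/3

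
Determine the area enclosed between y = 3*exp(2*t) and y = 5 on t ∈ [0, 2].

-27/2 - 11*log(3)/2 + log(15)/2 + 9*log(5)/2 + 3*exp(4)/2

The difference (3*exp(2*t)) - (5) = 3*exp(2*t) - 5 changes sign at t = -log(3)/2 + log(5)/2 inside [0, 2], so split the integral there.
∫[0,-log(3)/2 + log(5)/2] (3*exp(2*t) - 5) dt = log(9*sqrt(15)/125) + 1; the area of that piece is -1 + log(25*sqrt(15)/27).
∫[-log(3)/2 + log(5)/2,2] (3*exp(2*t) - 5) dt = -25/2 - 5*log(3)/2 + 5*log(5)/2 + 3*exp(4)/2.
Total area = (-1 + log(25*sqrt(15)/27)) + (-25/2 - 5*log(3)/2 + 5*log(5)/2 + 3*exp(4)/2) = -27/2 - 11*log(3)/2 + log(15)/2 + 9*log(5)/2 + 3*exp(4)/2.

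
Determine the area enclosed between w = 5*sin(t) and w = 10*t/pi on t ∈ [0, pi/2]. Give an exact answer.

On [0, pi/2], (5*sin(t)) - (10*t/pi) = -10*t/pi + 5*sin(t) is ≥ 0 throughout, so the area is a single integral of |-10*t/pi + 5*sin(t)|.
∫[0,pi/2] (-10*t/pi + 5*sin(t)) dt = 5 - 5*pi/4.

5 - 5*pi/4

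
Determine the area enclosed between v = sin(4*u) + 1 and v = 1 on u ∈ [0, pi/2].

1

The difference (sin(4*u) + 1) - (1) = sin(4*u) changes sign at u = pi/4 inside [0, pi/2], so split the integral there.
∫[0,pi/4] (sin(4*u)) du = 1/2.
∫[pi/4,pi/2] (sin(4*u)) du = -1/2; the area of that piece is 1/2.
Total area = 1/2 + 1/2 = 1.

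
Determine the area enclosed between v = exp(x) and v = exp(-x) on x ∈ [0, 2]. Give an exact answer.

On [0, 2], (exp(x)) - (exp(-x)) = exp(x) - exp(-x) is ≥ 0 throughout, so the area is a single integral of |exp(x) - exp(-x)|.
∫[0,2] (exp(x) - exp(-x)) dx = -2 + exp(-2) + exp(2).

-2 + exp(-2) + exp(2)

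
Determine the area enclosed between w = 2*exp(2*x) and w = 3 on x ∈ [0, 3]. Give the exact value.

The difference (2*exp(2*x)) - (3) = 2*exp(2*x) - 3 changes sign at x = -log(2)/2 + log(3)/2 inside [0, 3], so split the integral there.
∫[0,-log(2)/2 + log(3)/2] (2*exp(2*x) - 3) dx = log(2*sqrt(6)/9) + 1/2; the area of that piece is -1/2 + log(3*sqrt(6)/4).
∫[-log(2)/2 + log(3)/2,3] (2*exp(2*x) - 3) dx = -21/2 - 3*log(2)/2 + 3*log(3)/2 + exp(6).
Total area = (-1/2 + log(3*sqrt(6)/4)) + (-21/2 - 3*log(2)/2 + 3*log(3)/2 + exp(6)) = -11 - 7*log(2)/2 + log(6)/2 + 5*log(3)/2 + exp(6).

-11 - 7*log(2)/2 + log(6)/2 + 5*log(3)/2 + exp(6)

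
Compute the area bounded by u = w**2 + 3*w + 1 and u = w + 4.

Both boundary curves give u as a function of w, so integrate with respect to w. Setting them equal: w**2 + 2*w - 3 = 0, i.e. (w - 1)*(w + 3) = 0, so they meet at w = -3, 1.
For w in [-3, 1], u = w**2 + 3*w + 1 is on the left; area = ∫[-3,1] (-(w**2 + 2*w - 3)) dw = 32/3.

32/3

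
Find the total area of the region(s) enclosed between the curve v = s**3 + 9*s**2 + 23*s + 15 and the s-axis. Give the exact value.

The curve meets the s-axis where s**3 + 9*s**2 + 23*s + 15 = 0, i.e. (s + 1)*(s + 3)*(s + 5) = 0, at s = -5, -3, -1.
On [-5, -3] the curve lies above the axis; ∫[-5,-3] (s**3 + 9*s**2 + 23*s + 15) ds = 4, giving area 4.
On [-3, -1] the curve lies below the axis; ∫[-3,-1] (s**3 + 9*s**2 + 23*s + 15) ds = -4, giving area 4.
Total area = 4 + 4 = 8.

8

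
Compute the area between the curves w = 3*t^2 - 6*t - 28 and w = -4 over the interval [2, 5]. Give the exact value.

The difference (3*t^2 - 6*t - 28) - (-4) = 3*t^2 - 6*t - 24 changes sign at t = 4 inside [2, 5], so split the integral there.
∫[2,4] (3*t^2 - 6*t - 24) dt = -28; the area of that piece is 28.
∫[4,5] (3*t^2 - 6*t - 24) dt = 10.
Total area = 28 + 10 = 38.

38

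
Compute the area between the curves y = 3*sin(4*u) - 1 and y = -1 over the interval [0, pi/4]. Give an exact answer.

3/2

On [0, pi/4], (3*sin(4*u) - 1) - (-1) = 3*sin(4*u) is ≥ 0 throughout, so the area is a single integral of |3*sin(4*u)|.
∫[0,pi/4] (3*sin(4*u)) du = 3/2.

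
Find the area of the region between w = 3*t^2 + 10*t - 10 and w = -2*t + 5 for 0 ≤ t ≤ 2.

The difference (3*t^2 + 10*t - 10) - (-2*t + 5) = 3*t^2 + 12*t - 15 changes sign at t = 1 inside [0, 2], so split the integral there.
∫[0,1] (3*t^2 + 12*t - 15) dt = -8; the area of that piece is 8.
∫[1,2] (3*t^2 + 12*t - 15) dt = 10.
Total area = 8 + 10 = 18.

18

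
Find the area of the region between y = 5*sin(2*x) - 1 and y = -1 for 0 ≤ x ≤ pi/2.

On [0, pi/2], (5*sin(2*x) - 1) - (-1) = 5*sin(2*x) is ≥ 0 throughout, so the area is a single integral of |5*sin(2*x)|.
∫[0,pi/2] (5*sin(2*x)) dx = 5.

5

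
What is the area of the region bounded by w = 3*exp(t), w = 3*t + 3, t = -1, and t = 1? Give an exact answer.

On [-1, 1], (3*exp(t)) - (3*t + 3) = -3*t + 3*exp(t) - 3 is ≥ 0 throughout, so the area is a single integral of |-3*t + 3*exp(t) - 3|.
∫[-1,1] (-3*t + 3*exp(t) - 3) dt = -6 - 3*exp(-1) + 3*exp(1).

-6 - 3*exp(-1) + 3*exp(1)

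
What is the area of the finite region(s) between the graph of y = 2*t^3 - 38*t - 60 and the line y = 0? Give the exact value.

517

The curve meets the t-axis where 2*t^3 - 38*t - 60 = 0, i.e. 2*(t - 5)*(t + 2)*(t + 3) = 0, at t = -3, -2, 5.
On [-3, -2] the curve lies above the axis; ∫[-3,-2] (2*t^3 - 38*t - 60) dt = 5/2, giving area 5/2.
On [-2, 5] the curve lies below the axis; ∫[-2,5] (2*t^3 - 38*t - 60) dt = -1029/2, giving area 1029/2.
Total area = 5/2 + 1029/2 = 517.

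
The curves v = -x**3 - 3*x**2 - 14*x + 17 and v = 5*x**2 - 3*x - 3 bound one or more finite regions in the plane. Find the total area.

443/6

Set the curves equal: -x**3 - 3*x**2 - 14*x + 17 = 5*x**2 - 3*x - 3, so -x**3 - 8*x**2 - 11*x + 20 = 0, which factors as -(x - 1)*(x + 4)*(x + 5) = 0. The curves meet at x = -5, -4, 1.
On [-5, -4], v = 5*x**2 - 3*x - 3 is on top; that piece has area ∫[-5,-4] (-(-x**3 - 8*x**2 - 11*x + 20)) dx = 11/12.
On [-4, 1], v = -x**3 - 3*x**2 - 14*x + 17 is on top; that piece has area ∫[-4,1] (-x**3 - 8*x**2 - 11*x + 20) dx = 875/12.
Total enclosed area = 11/12 + 875/12 = 443/6.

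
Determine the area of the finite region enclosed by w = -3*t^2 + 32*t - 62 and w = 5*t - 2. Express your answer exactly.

1/2

Set the curves equal: -3*t^2 + 32*t - 62 = 5*t - 2, so -3*t^2 + 27*t - 60 = 0, which factors as -3*(t - 5)*(t - 4) = 0. The curves meet at t = 4, 5.
On [4, 5], w = -3*t^2 + 32*t - 62 is on top; that piece has area ∫[4,5] (-3*t^2 + 27*t - 60) dt = 1/2.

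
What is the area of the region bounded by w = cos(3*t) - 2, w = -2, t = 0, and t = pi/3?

The difference (cos(3*t) - 2) - (-2) = cos(3*t) changes sign at t = pi/6 inside [0, pi/3], so split the integral there.
∫[0,pi/6] (cos(3*t)) dt = 1/3.
∫[pi/6,pi/3] (cos(3*t)) dt = -1/3; the area of that piece is 1/3.
Total area = 1/3 + 1/3 = 2/3.

2/3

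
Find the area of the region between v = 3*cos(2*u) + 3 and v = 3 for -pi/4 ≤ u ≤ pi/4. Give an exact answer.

On [-pi/4, pi/4], (3*cos(2*u) + 3) - (3) = 3*cos(2*u) is ≥ 0 throughout, so the area is a single integral of |3*cos(2*u)|.
∫[-pi/4,pi/4] (3*cos(2*u)) du = 3.

3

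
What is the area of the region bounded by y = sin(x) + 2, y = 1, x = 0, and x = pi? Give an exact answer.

On [0, pi], (sin(x) + 2) - (1) = sin(x) + 1 is ≥ 0 throughout, so the area is a single integral of |sin(x) + 1|.
∫[0,pi] (sin(x) + 1) dx = 2 + pi.

2 + pi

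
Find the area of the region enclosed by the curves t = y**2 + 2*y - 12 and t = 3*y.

343/6

Both boundary curves give t as a function of y, so integrate with respect to y. Setting them equal: y**2 - y - 12 = 0, i.e. (y - 4)*(y + 3) = 0, so they meet at y = -3, 4.
For y in [-3, 4], t = y**2 + 2*y - 12 is on the left; area = ∫[-3,4] (-(y**2 - y - 12)) dy = 343/6.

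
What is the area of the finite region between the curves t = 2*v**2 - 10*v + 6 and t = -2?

9

Both boundary curves give t as a function of v, so integrate with respect to v. Setting them equal: 2*v**2 - 10*v + 8 = 0, i.e. 2*(v - 4)*(v - 1) = 0, so they meet at v = 1, 4.
For v in [1, 4], t = 2*v**2 - 10*v + 6 is on the left; area = ∫[1,4] (-(2*v**2 - 10*v + 8)) dv = 9.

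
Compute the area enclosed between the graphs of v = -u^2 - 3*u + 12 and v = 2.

Set the curves equal: -u^2 - 3*u + 12 = 2, so -u^2 - 3*u + 10 = 0, which factors as -(u - 2)*(u + 5) = 0. The curves meet at u = -5, 2.
On [-5, 2], v = -u^2 - 3*u + 12 is on top; that piece has area ∫[-5,2] (-u^2 - 3*u + 10) du = 343/6.

343/6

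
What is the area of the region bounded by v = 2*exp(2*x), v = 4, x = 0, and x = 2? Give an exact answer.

The difference (2*exp(2*x)) - (4) = 2*exp(2*x) - 4 changes sign at x = log(2)/2 inside [0, 2], so split the integral there.
∫[0,log(2)/2] (2*exp(2*x) - 4) dx = 1 - log(4); the area of that piece is -1 + log(4).
∫[log(2)/2,2] (2*exp(2*x) - 4) dx = -10 + 2*log(2) + exp(4).
Total area = (-1 + log(4)) + (-10 + 2*log(2) + exp(4)) = -11 + 4*log(2) + exp(4).

-11 + 4*log(2) + exp(4)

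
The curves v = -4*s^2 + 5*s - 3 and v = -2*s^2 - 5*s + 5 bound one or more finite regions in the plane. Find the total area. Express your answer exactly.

9

Set the curves equal: -4*s^2 + 5*s - 3 = -2*s^2 - 5*s + 5, so -2*s^2 + 10*s - 8 = 0, which factors as -2*(s - 4)*(s - 1) = 0. The curves meet at s = 1, 4.
On [1, 4], v = -4*s^2 + 5*s - 3 is on top; that piece has area ∫[1,4] (-2*s^2 + 10*s - 8) ds = 9.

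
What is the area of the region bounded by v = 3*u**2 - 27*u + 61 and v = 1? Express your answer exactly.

Set the curves equal: 3*u**2 - 27*u + 61 = 1, so 3*u**2 - 27*u + 60 = 0, which factors as 3*(u - 5)*(u - 4) = 0. The curves meet at u = 4, 5.
On [4, 5], v = 1 is on top; that piece has area ∫[4,5] (-(3*u**2 - 27*u + 60)) du = 1/2.

1/2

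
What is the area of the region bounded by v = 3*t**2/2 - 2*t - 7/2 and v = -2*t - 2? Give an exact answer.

Set the curves equal: 3*t**2/2 - 2*t - 7/2 = -2*t - 2, so 3*t**2/2 - 3/2 = 0, which factors as 3*(t - 1)*(t + 1)/2 = 0. The curves meet at t = -1, 1.
On [-1, 1], v = -2*t - 2 is on top; that piece has area ∫[-1,1] (-(3*t**2/2 - 3/2)) dt = 2.

2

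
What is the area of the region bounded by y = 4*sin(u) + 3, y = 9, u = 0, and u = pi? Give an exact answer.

On [0, pi], (4*sin(u) + 3) - (9) = 4*sin(u) - 6 is ≤ 0 throughout, so the area is a single integral of |4*sin(u) - 6|.
∫[0,pi] (4*sin(u) - 6) du = 8 - 6*pi; the area of that piece is -8 + 6*pi.

-8 + 6*pi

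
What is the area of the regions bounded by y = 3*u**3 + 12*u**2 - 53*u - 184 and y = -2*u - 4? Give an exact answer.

Set the curves equal: 3*u**3 + 12*u**2 - 53*u - 184 = -2*u - 4, so 3*u**3 + 12*u**2 - 51*u - 180 = 0, which factors as 3*(u - 4)*(u + 3)*(u + 5) = 0. The curves meet at u = -5, -3, 4.
On [-5, -3], y = 3*u**3 + 12*u**2 - 53*u - 184 is on top; that piece has area ∫[-5,-3] (3*u**3 + 12*u**2 - 51*u - 180) du = 32.
On [-3, 4], y = -2*u - 4 is on top; that piece has area ∫[-3,4] (-(3*u**3 + 12*u**2 - 51*u - 180)) du = 3773/4.
Total enclosed area = 32 + 3773/4 = 3901/4.

3901/4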